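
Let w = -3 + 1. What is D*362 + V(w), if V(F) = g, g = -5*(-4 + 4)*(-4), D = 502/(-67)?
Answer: -181724/67 ≈ -2712.3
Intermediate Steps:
w = -2
D = -502/67 (D = 502*(-1/67) = -502/67 ≈ -7.4925)
g = 0 (g = -0*(-4) = -5*0 = 0)
V(F) = 0
D*362 + V(w) = -502/67*362 + 0 = -181724/67 + 0 = -181724/67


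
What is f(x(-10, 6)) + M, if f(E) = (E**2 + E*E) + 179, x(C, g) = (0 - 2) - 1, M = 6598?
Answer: 6795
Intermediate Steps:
x(C, g) = -3 (x(C, g) = -2 - 1 = -3)
f(E) = 179 + 2*E**2 (f(E) = (E**2 + E**2) + 179 = 2*E**2 + 179 = 179 + 2*E**2)
f(x(-10, 6)) + M = (179 + 2*(-3)**2) + 6598 = (179 + 2*9) + 6598 = (179 + 18) + 6598 = 197 + 6598 = 6795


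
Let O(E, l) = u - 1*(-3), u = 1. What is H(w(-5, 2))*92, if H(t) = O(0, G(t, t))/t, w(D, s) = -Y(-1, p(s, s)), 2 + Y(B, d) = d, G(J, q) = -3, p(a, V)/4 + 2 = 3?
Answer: -184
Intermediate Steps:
p(a, V) = 4 (p(a, V) = -8 + 4*3 = -8 + 12 = 4)
O(E, l) = 4 (O(E, l) = 1 - 1*(-3) = 1 + 3 = 4)
Y(B, d) = -2 + d
w(D, s) = -2 (w(D, s) = -(-2 + 4) = -1*2 = -2)
H(t) = 4/t
H(w(-5, 2))*92 = (4/(-2))*92 = (4*(-1/2))*92 = -2*92 = -184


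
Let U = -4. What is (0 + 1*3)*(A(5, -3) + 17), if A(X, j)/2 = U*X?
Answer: -69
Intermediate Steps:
A(X, j) = -8*X (A(X, j) = 2*(-4*X) = -8*X)
(0 + 1*3)*(A(5, -3) + 17) = (0 + 1*3)*(-8*5 + 17) = (0 + 3)*(-40 + 17) = 3*(-23) = -69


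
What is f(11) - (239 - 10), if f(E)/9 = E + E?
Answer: -31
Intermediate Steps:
f(E) = 18*E (f(E) = 9*(E + E) = 9*(2*E) = 18*E)
f(11) - (239 - 10) = 18*11 - (239 - 10) = 198 - 1*229 = 198 - 229 = -31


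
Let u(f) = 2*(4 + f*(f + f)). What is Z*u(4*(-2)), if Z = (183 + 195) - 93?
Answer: 75240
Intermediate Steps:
Z = 285 (Z = 378 - 93 = 285)
u(f) = 8 + 4*f² (u(f) = 2*(4 + f*(2*f)) = 2*(4 + 2*f²) = 8 + 4*f²)
Z*u(4*(-2)) = 285*(8 + 4*(4*(-2))²) = 285*(8 + 4*(-8)²) = 285*(8 + 4*64) = 285*(8 + 256) = 285*264 = 75240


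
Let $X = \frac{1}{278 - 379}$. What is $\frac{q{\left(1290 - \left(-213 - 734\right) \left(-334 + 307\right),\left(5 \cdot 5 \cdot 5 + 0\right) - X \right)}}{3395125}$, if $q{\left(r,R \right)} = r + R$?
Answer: $- \frac{2439553}{342907625} \approx -0.0071143$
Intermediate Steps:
$X = - \frac{1}{101}$ ($X = \frac{1}{-101} = - \frac{1}{101} \approx -0.009901$)
$q{\left(r,R \right)} = R + r$
$\frac{q{\left(1290 - \left(-213 - 734\right) \left(-334 + 307\right),\left(5 \cdot 5 \cdot 5 + 0\right) - X \right)}}{3395125} = \frac{\left(\left(5 \cdot 5 \cdot 5 + 0\right) - - \frac{1}{101}\right) + \left(1290 - \left(-213 - 734\right) \left(-334 + 307\right)\right)}{3395125} = \left(\left(\left(25 \cdot 5 + 0\right) + \frac{1}{101}\right) + \left(1290 - \left(-947\right) \left(-27\right)\right)\right) \frac{1}{3395125} = \left(\left(\left(125 + 0\right) + \frac{1}{101}\right) + \left(1290 - 25569\right)\right) \frac{1}{3395125} = \left(\left(125 + \frac{1}{101}\right) + \left(1290 - 25569\right)\right) \frac{1}{3395125} = \left(\frac{12626}{101} - 24279\right) \frac{1}{3395125} = \left(- \frac{2439553}{101}\right) \frac{1}{3395125} = - \frac{2439553}{342907625}$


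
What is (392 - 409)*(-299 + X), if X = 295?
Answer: 68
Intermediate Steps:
(392 - 409)*(-299 + X) = (392 - 409)*(-299 + 295) = -17*(-4) = 68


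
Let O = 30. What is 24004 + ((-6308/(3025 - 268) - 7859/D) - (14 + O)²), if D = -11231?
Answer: 683261439071/30963867 ≈ 22066.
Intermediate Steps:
24004 + ((-6308/(3025 - 268) - 7859/D) - (14 + O)²) = 24004 + ((-6308/(3025 - 268) - 7859/(-11231)) - (14 + 30)²) = 24004 + ((-6308/2757 - 7859*(-1/11231)) - 1*44²) = 24004 + ((-6308*1/2757 + 7859/11231) - 1*1936) = 24004 + ((-6308/2757 + 7859/11231) - 1936) = 24004 + (-49177885/30963867 - 1936) = 24004 - 59995224397/30963867 = 683261439071/30963867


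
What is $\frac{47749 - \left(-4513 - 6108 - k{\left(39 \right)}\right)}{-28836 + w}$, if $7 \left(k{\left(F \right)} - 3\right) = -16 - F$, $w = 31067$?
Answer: $\frac{408556}{15617} \approx 26.161$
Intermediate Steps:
$k{\left(F \right)} = \frac{5}{7} - \frac{F}{7}$ ($k{\left(F \right)} = 3 + \frac{-16 - F}{7} = 3 - \left(\frac{16}{7} + \frac{F}{7}\right) = \frac{5}{7} - \frac{F}{7}$)
$\frac{47749 - \left(-4513 - 6108 - k{\left(39 \right)}\right)}{-28836 + w} = \frac{47749 + \left(\left(\frac{5}{7} - \frac{39}{7}\right) - \left(-4513 - 6108\right)\right)}{-28836 + 31067} = \frac{47749 + \left(\left(\frac{5}{7} - \frac{39}{7}\right) - \left(-4513 - 6108\right)\right)}{2231} = \left(47749 - - \frac{74313}{7}\right) \frac{1}{2231} = \left(47749 + \left(- \frac{34}{7} + 10621\right)\right) \frac{1}{2231} = \left(47749 + \frac{74313}{7}\right) \frac{1}{2231} = \frac{408556}{7} \cdot \frac{1}{2231} = \frac{408556}{15617}$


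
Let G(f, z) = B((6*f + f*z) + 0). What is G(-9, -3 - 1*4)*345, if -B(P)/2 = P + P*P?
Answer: -62100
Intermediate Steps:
B(P) = -2*P - 2*P² (B(P) = -2*(P + P*P) = -2*(P + P²) = -2*P - 2*P²)
G(f, z) = -2*(6*f + f*z)*(1 + 6*f + f*z) (G(f, z) = -2*((6*f + f*z) + 0)*(1 + ((6*f + f*z) + 0)) = -2*(6*f + f*z)*(1 + (6*f + f*z)) = -2*(6*f + f*z)*(1 + 6*f + f*z))
G(-9, -3 - 1*4)*345 = -2*(-9)*(1 - 9*(6 + (-3 - 1*4)))*(6 + (-3 - 1*4))*345 = -2*(-9)*(1 - 9*(6 + (-3 - 4)))*(6 + (-3 - 4))*345 = -2*(-9)*(1 - 9*(6 - 7))*(6 - 7)*345 = -2*(-9)*(1 - 9*(-1))*(-1)*345 = -2*(-9)*(1 + 9)*(-1)*345 = -2*(-9)*10*(-1)*345 = -180*345 = -62100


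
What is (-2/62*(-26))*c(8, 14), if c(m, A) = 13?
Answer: 338/31 ≈ 10.903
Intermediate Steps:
(-2/62*(-26))*c(8, 14) = (-2/62*(-26))*13 = (-2*1/62*(-26))*13 = -1/31*(-26)*13 = (26/31)*13 = 338/31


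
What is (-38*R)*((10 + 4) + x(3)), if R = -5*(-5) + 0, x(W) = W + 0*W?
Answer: -16150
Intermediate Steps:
x(W) = W (x(W) = W + 0 = W)
R = 25 (R = 25 + 0 = 25)
(-38*R)*((10 + 4) + x(3)) = (-38*25)*((10 + 4) + 3) = -950*(14 + 3) = -950*17 = -16150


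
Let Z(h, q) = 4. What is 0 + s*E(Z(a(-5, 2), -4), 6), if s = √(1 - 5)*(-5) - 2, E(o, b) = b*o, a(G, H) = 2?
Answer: -48 - 240*I ≈ -48.0 - 240.0*I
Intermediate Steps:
s = -2 - 10*I (s = √(-4)*(-5) - 2 = (2*I)*(-5) - 2 = -10*I - 2 = -2 - 10*I ≈ -2.0 - 10.0*I)
0 + s*E(Z(a(-5, 2), -4), 6) = 0 + (-2 - 10*I)*(6*4) = 0 + (-2 - 10*I)*24 = 0 + (-48 - 240*I) = -48 - 240*I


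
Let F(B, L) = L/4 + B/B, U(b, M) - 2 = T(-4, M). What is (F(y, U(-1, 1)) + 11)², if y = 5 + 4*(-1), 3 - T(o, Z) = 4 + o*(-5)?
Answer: 841/16 ≈ 52.563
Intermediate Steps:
T(o, Z) = -1 + 5*o (T(o, Z) = 3 - (4 + o*(-5)) = 3 - (4 - 5*o) = 3 + (-4 + 5*o) = -1 + 5*o)
U(b, M) = -19 (U(b, M) = 2 + (-1 + 5*(-4)) = 2 + (-1 - 20) = 2 - 21 = -19)
y = 1 (y = 5 - 4 = 1)
F(B, L) = 1 + L/4 (F(B, L) = L*(¼) + 1 = L/4 + 1 = 1 + L/4)
(F(y, U(-1, 1)) + 11)² = ((1 + (¼)*(-19)) + 11)² = ((1 - 19/4) + 11)² = (-15/4 + 11)² = (29/4)² = 841/16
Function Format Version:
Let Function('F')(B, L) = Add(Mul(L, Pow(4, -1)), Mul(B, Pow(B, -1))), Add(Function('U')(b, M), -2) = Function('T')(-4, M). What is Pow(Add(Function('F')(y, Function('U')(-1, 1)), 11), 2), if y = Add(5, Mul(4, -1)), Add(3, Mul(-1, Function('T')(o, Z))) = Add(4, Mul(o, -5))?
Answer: Rational(841, 16) ≈ 52.563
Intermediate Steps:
Function('T')(o, Z) = Add(-1, Mul(5, o)) (Function('T')(o, Z) = Add(3, Mul(-1, Add(4, Mul(o, -5)))) = Add(3, Mul(-1, Add(4, Mul(-5, o)))) = Add(3, Add(-4, Mul(5, o))) = Add(-1, Mul(5, o)))
Function('U')(b, M) = -19 (Function('U')(b, M) = Add(2, Add(-1, Mul(5, -4))) = Add(2, Add(-1, -20)) = Add(2, -21) = -19)
y = 1 (y = Add(5, -4) = 1)
Function('F')(B, L) = Add(1, Mul(Rational(1, 4), L)) (Function('F')(B, L) = Add(Mul(L, Rational(1, 4)), 1) = Add(Mul(Rational(1, 4), L), 1) = Add(1, Mul(Rational(1, 4), L)))
Pow(Add(Function('F')(y, Function('U')(-1, 1)), 11), 2) = Pow(Add(Add(1, Mul(Rational(1, 4), -19)), 11), 2) = Pow(Add(Add(1, Rational(-19, 4)), 11), 2) = Pow(Add(Rational(-15, 4), 11), 2) = Pow(Rational(29, 4), 2) = Rational(841, 16)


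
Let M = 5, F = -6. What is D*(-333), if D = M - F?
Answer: -3663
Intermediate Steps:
D = 11 (D = 5 - 1*(-6) = 5 + 6 = 11)
D*(-333) = 11*(-333) = -3663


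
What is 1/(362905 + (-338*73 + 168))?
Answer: 1/338399 ≈ 2.9551e-6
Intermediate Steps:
1/(362905 + (-338*73 + 168)) = 1/(362905 + (-169*146 + 168)) = 1/(362905 + (-24674 + 168)) = 1/(362905 - 24506) = 1/338399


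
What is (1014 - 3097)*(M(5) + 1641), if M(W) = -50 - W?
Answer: -3303638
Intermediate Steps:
(1014 - 3097)*(M(5) + 1641) = (1014 - 3097)*((-50 - 1*5) + 1641) = -2083*((-50 - 5) + 1641) = -2083*(-55 + 1641) = -2083*1586 = -3303638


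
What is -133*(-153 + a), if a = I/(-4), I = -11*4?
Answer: 18886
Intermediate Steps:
I = -44
a = 11 (a = -44/(-4) = -44*(-1/4) = 11)
-133*(-153 + a) = -133*(-153 + 11) = -133*(-142) = 18886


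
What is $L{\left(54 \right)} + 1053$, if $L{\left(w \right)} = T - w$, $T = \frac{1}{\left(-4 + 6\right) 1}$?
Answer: $\frac{1999}{2} \approx 999.5$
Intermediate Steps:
$T = \frac{1}{2}$ ($T = \frac{1}{2 \cdot 1} = \frac{1}{2} \approx 0.5$)
$L{\left(w \right)} = \frac{1}{2} - w$
$L{\left(54 \right)} + 1053 = \left(\frac{1}{2} - 54\right) + 1053 = - \frac{107}{2} + 1053 = \frac{1999}{2}$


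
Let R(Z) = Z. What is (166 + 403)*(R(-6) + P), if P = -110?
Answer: -66004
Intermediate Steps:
(166 + 403)*(R(-6) + P) = (166 + 403)*(-6 - 110) = 569*(-116) = -66004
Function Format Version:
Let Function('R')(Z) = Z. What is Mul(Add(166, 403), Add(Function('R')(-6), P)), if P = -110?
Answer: -66004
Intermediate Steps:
Mul(Add(166, 403), Add(Function('R')(-6), P)) = Mul(Add(166, 403), Add(-6, -110)) = Mul(569, -116) = -66004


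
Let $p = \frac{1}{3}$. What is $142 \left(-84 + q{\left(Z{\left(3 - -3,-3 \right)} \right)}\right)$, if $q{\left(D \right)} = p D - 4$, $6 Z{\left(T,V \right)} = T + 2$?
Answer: $- \frac{111896}{9} \approx -12433.0$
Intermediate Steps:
$p = \frac{1}{3} \approx 0.33333$
$Z{\left(T,V \right)} = \frac{1}{3} + \frac{T}{6}$ ($Z{\left(T,V \right)} = \frac{T + 2}{6} = \frac{2 + T}{6} = \frac{1}{3} + \frac{T}{6}$)
$q{\left(D \right)} = -4 + \frac{D}{3}$ ($q{\left(D \right)} = \frac{D}{3} - 4 = -4 + \frac{D}{3}$)
$142 \left(-84 + q{\left(Z{\left(3 - -3,-3 \right)} \right)}\right) = 142 \left(-84 - \left(4 - \frac{\frac{1}{3} + \frac{3 - -3}{6}}{3}\right)\right) = 142 \left(-84 - \left(4 - \frac{\frac{1}{3} + \frac{3 + 3}{6}}{3}\right)\right) = 142 \left(-84 - \left(4 - \frac{\frac{1}{3} + \frac{1}{6} \cdot 6}{3}\right)\right) = 142 \left(-84 - \left(4 - \frac{\frac{1}{3} + 1}{3}\right)\right) = 142 \left(-84 + \left(-4 + \frac{1}{3} \cdot \frac{4}{3}\right)\right) = 142 \left(-84 + \left(-4 + \frac{4}{9}\right)\right) = 142 \left(-84 - \frac{32}{9}\right) = 142 \left(- \frac{788}{9}\right) = - \frac{111896}{9}$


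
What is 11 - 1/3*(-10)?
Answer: 43/3 ≈ 14.333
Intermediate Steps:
11 - 1/3*(-10) = 11 - 1*⅓*(-10) = 11 - ⅓*(-10) = 11 + 10/3 = 43/3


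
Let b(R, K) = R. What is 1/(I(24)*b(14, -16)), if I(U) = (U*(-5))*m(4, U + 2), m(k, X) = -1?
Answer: 1/1680 ≈ 0.00059524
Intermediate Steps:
I(U) = 5*U (I(U) = (U*(-5))*(-1) = -5*U*(-1) = 5*U)
1/(I(24)*b(14, -16)) = 1/((5*24)*14) = 1/(120*14) = 1/1680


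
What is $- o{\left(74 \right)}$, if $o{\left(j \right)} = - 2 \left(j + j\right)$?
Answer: $296$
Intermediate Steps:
$o{\left(j \right)} = - 4 j$ ($o{\left(j \right)} = - 2 \cdot 2 j = - 4 j$)
$- o{\left(74 \right)} = - \left(-4\right) 74 = \left(-1\right) \left(-296\right) = 296$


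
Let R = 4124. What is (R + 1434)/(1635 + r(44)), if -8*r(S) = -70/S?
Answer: 978208/287795 ≈ 3.3990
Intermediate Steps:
r(S) = 35/(4*S) (r(S) = -(-35)/(4*S) = 35/(4*S))
(R + 1434)/(1635 + r(44)) = (4124 + 1434)/(1635 + (35/4)/44) = 5558/(1635 + (35/4)*(1/44)) = 5558/(1635 + 35/176) = 5558/(287795/176) = 5558*(176/287795) = 978208/287795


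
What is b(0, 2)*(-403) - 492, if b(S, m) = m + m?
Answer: -2104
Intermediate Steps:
b(S, m) = 2*m
b(0, 2)*(-403) - 492 = (2*2)*(-403) - 492 = 4*(-403) - 492 = -1612 - 492 = -2104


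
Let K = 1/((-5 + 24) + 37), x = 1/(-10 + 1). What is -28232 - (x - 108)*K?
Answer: -2032565/72 ≈ -28230.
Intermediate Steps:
x = -⅑ (x = 1/(-9) = -⅑ ≈ -0.11111)
K = 1/56 (K = 1/(19 + 37) = 1/56 ≈ 0.017857)
-28232 - (x - 108)*K = -28232 - (-⅑ - 108)/56 = -28232 - (-973)/(9*56) = -28232 - 1*(-139/72) = -28232 + 139/72 = -2032565/72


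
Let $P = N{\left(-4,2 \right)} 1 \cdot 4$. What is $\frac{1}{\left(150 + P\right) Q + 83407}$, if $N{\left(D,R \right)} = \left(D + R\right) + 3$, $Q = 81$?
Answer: $\frac{1}{95881} \approx 1.043 \cdot 10^{-5}$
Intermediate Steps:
$N{\left(D,R \right)} = 3 + D + R$
$P = 4$ ($P = \left(3 - 4 + 2\right) 1 \cdot 4 = 1 \cdot 1 \cdot 4 = 1 \cdot 4 = 4$)
$\frac{1}{\left(150 + P\right) Q + 83407} = \frac{1}{\left(150 + 4\right) 81 + 83407} = \frac{1}{154 \cdot 81 + 83407} = \frac{1}{12474 + 83407} = \frac{1}{95881}$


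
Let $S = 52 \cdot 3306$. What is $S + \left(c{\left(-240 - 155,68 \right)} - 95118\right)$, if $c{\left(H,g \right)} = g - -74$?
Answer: $76936$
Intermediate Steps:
$c{\left(H,g \right)} = 74 + g$ ($c{\left(H,g \right)} = g + 74 = 74 + g$)
$S = 171912$
$S + \left(c{\left(-240 - 155,68 \right)} - 95118\right) = 171912 + \left(\left(74 + 68\right) - 95118\right) = 171912 + \left(142 - 95118\right) = 171912 - 94976 = 76936$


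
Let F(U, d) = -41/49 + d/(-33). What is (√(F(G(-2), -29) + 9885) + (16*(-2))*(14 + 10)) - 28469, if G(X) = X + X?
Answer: -29237 + √527475729/231 ≈ -29138.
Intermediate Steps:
G(X) = 2*X
F(U, d) = -41/49 - d/33 (F(U, d) = -41*1/49 + d*(-1/33) = -41/49 - d/33)
(√(F(G(-2), -29) + 9885) + (16*(-2))*(14 + 10)) - 28469 = (√((-41/49 - 1/33*(-29)) + 9885) + (16*(-2))*(14 + 10)) - 28469 = (√((-41/49 + 29/33) + 9885) - 32*24) - 28469 = (√(68/1617 + 9885) - 768) - 28469 = (√(15984113/1617) - 768) - 28469 = (√527475729/231 - 768) - 28469 = (-768 + √527475729/231) - 28469 = -29237 + √527475729/231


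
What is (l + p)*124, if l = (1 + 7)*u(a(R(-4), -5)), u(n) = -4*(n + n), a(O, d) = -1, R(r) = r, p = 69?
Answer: 16492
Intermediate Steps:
u(n) = -8*n
l = 64 (l = (1 + 7)*(-8*(-1)) = 8*8 = 64)
(l + p)*124 = (64 + 69)*124 = 133*124 = 16492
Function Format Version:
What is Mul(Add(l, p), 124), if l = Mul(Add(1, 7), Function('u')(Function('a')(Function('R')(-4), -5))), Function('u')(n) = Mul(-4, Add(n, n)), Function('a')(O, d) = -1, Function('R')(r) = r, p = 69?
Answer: 16492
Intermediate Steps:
Function('u')(n) = Mul(-8, n) (Function('u')(n) = Mul(-4, Mul(2, n)) = Mul(-8, n))
l = 64 (l = Mul(Add(1, 7), Mul(-8, -1)) = Mul(8, 8) = 64)
Mul(Add(l, p), 124) = Mul(Add(64, 69), 124) = Mul(133, 124) = 16492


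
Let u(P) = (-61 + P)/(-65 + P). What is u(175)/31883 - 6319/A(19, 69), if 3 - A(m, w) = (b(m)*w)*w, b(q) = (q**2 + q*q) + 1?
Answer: 2255396527/1207224288600 ≈ 0.0018682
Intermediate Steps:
b(q) = 1 + 2*q**2 (b(q) = (q**2 + q**2) + 1 = 2*q**2 + 1 = 1 + 2*q**2)
u(P) = (-61 + P)/(-65 + P)
A(m, w) = 3 - w**2*(1 + 2*m**2) (A(m, w) = 3 - (1 + 2*m**2)*w*w = 3 - w*(1 + 2*m**2)*w = 3 - w**2*(1 + 2*m**2))
u(175)/31883 - 6319/A(19, 69) = ((-61 + 175)/(-65 + 175))/31883 - 6319/(3 - 1*69**2*(1 + 2*19**2)) = (114/110)*(1/31883) - 6319/(3 - 1*4761*(1 + 2*361)) = ((1/110)*114)*(1/31883) - 6319/(3 - 1*4761*(1 + 722)) = (57/55)*(1/31883) - 6319/(3 - 1*4761*723) = 57/1753565 - 6319/(3 - 3442203) = 57/1753565 - 6319/(-3442200) = 57/1753565 - 6319*(-1/3442200) = 57/1753565 + 6319/3442200 = 2255396527/1207224288600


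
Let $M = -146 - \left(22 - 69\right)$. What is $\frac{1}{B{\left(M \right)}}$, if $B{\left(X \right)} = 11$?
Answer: $\frac{1}{11} \approx 0.090909$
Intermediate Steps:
$M = -99$ ($M = -146 - -47 = -146 + 47 = -99$)
$\frac{1}{B{\left(M \right)}} = \frac{1}{11}$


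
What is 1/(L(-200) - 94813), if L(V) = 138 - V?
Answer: -1/94475 ≈ -1.0585e-5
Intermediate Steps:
1/(L(-200) - 94813) = 1/((138 - 1*(-200)) - 94813) = 1/((138 + 200) - 94813) = 1/(338 - 94813) = 1/(-94475) = -1/94475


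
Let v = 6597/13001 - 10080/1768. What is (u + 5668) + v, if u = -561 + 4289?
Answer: 26981861193/2873221 ≈ 9390.8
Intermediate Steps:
u = 3728
v = -14923323/2873221 (v = 6597*(1/13001) - 10080*1/1768 = 6597/13001 - 1260/221 = -14923323/2873221 ≈ -5.1939)
(u + 5668) + v = (3728 + 5668) - 14923323/2873221 = 9396 - 14923323/2873221 = 26981861193/2873221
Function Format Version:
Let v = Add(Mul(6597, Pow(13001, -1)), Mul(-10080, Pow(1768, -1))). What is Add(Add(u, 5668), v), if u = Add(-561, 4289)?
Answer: Rational(26981861193, 2873221) ≈ 9390.8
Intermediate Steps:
u = 3728
v = Rational(-14923323, 2873221) (v = Add(Mul(6597, Rational(1, 13001)), Mul(-10080, Rational(1, 1768))) = Add(Rational(6597, 13001), Rational(-1260, 221)) = Rational(-14923323, 2873221) ≈ -5.1939)
Add(Add(u, 5668), v) = Add(Add(3728, 5668), Rational(-14923323, 2873221)) = Add(9396, Rational(-14923323, 2873221)) = Rational(26981861193, 2873221)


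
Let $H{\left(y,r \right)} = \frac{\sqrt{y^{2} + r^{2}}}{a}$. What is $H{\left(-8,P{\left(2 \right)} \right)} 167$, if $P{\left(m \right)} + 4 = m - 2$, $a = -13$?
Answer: $- \frac{668 \sqrt{5}}{13} \approx -114.9$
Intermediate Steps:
$P{\left(m \right)} = -6 + m$ ($P{\left(m \right)} = -4 + \left(m - 2\right) = -4 + \left(-2 + m\right) = -6 + m$)
$H{\left(y,r \right)} = - \frac{\sqrt{r^{2} + y^{2}}}{13}$ ($H{\left(y,r \right)} = \frac{\sqrt{y^{2} + r^{2}}}{-13} = \sqrt{r^{2} + y^{2}} \left(- \frac{1}{13}\right) = - \frac{\sqrt{r^{2} + y^{2}}}{13}$)
$H{\left(-8,P{\left(2 \right)} \right)} 167 = - \frac{\sqrt{\left(-6 + 2\right)^{2} + \left(-8\right)^{2}}}{13} \cdot 167 = - \frac{\sqrt{\left(-4\right)^{2} + 64}}{13} \cdot 167 = - \frac{\sqrt{16 + 64}}{13} \cdot 167 = - \frac{\sqrt{80}}{13} \cdot 167 = - \frac{4 \sqrt{5}}{13} \cdot 167 = - \frac{668 \sqrt{5}}{13}$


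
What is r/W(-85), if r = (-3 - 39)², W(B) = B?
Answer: -1764/85 ≈ -20.753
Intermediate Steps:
r = 1764 (r = (-42)² = 1764)
r/W(-85) = 1764/(-85) = 1764*(-1/85) = -1764/85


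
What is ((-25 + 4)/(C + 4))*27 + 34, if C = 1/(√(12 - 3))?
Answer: -1259/13 ≈ -96.846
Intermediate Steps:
C = ⅓ (C = 1/(√9) = 1/3 = ⅓ ≈ 0.33333)
((-25 + 4)/(C + 4))*27 + 34 = ((-25 + 4)/(⅓ + 4))*27 + 34 = -21/13/3*27 + 34 = -21*3/13*27 + 34 = -63/13*27 + 34 = -1701/13 + 34 = -1259/13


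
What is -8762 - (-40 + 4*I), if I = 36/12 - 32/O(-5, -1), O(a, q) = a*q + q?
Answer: -8702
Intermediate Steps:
O(a, q) = q + a*q
I = -5 (I = 36/12 - 32*(-1/(1 - 5)) = 36*(1/12) - 32/((-1*(-4))) = 3 - 32/4 = 3 - 32*¼ = 3 - 8 = -5)
-8762 - (-40 + 4*I) = -8762 - (-40 + 4*(-5)) = -8762 - (-40 - 20) = -8762 - 1*(-60) = -8762 + 60 = -8702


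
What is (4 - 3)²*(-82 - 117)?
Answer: -199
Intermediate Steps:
(4 - 3)²*(-82 - 117) = 1²*(-199) = 1*(-199) = -199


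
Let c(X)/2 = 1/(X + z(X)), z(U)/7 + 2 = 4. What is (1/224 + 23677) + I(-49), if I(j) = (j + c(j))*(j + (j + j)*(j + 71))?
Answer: 29533953/224 ≈ 1.3185e+5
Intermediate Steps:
z(U) = 14 (z(U) = -14 + 7*4 = -14 + 28 = 14)
c(X) = 2/(14 + X) (c(X) = 2/(X + 14) = 2/(14 + X))
I(j) = (j + 2/(14 + j))*(j + 2*j*(71 + j)) (I(j) = (j + 2/(14 + j))*(j + (j + j)*(j + 71)) = (j + 2/(14 + j))*(j + (2*j)*(71 + j)) = (j + 2/(14 + j))*(j + 2*j*(71 + j)))
(1/224 + 23677) + I(-49) = (1/224 + 23677) - 49*(286 + 4*(-49) - 49*(14 - 49)*(143 + 2*(-49)))/(14 - 49) = (1/224 + 23677) - 49*(286 - 196 - 49*(-35)*(143 - 98))/(-35) = 5303649/224 - 49*(-1/35)*(286 - 196 - 49*(-35)*45) = 5303649/224 - 49*(-1/35)*(286 - 196 + 77175) = 5303649/224 - 49*(-1/35)*77265 = 5303649/224 + 108171 = 29533953/224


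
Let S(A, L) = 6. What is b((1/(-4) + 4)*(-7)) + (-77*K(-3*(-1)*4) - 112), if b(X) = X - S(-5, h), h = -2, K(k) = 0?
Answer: -577/4 ≈ -144.25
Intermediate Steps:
b(X) = -6 + X (b(X) = X - 1*6 = X - 6 = -6 + X)
b((1/(-4) + 4)*(-7)) + (-77*K(-3*(-1)*4) - 112) = (-6 + (1/(-4) + 4)*(-7)) + (-77*0 - 112) = (-6 + (-¼ + 4)*(-7)) + (0 - 112) = (-6 + (15/4)*(-7)) - 112 = (-6 - 105/4) - 112 = -129/4 - 112 = -577/4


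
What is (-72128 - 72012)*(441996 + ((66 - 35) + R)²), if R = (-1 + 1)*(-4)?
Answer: -63847821980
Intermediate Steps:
R = 0 (R = 0*(-4) = 0)
(-72128 - 72012)*(441996 + ((66 - 35) + R)²) = (-72128 - 72012)*(441996 + ((66 - 35) + 0)²) = -144140*(441996 + (31 + 0)²) = -144140*(441996 + 31²) = -144140*(441996 + 961) = -144140*442957 = -63847821980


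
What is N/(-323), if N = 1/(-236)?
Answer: 1/76228 ≈ 1.3119e-5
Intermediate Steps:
N = -1/236 ≈ -0.0042373
N/(-323) = -1/236/(-323) = -1/236*(-1/323) = 1/76228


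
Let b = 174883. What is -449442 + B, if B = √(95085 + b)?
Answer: -449442 + 4*√16873 ≈ -4.4892e+5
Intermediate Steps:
B = 4*√16873 (B = √(95085 + 174883) = √269968 = 4*√16873 ≈ 519.58)
-449442 + B = -449442 + 4*√16873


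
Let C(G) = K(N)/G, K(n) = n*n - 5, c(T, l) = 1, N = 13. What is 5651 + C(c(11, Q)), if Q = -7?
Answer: 5815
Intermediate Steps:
K(n) = -5 + n² (K(n) = n² - 5 = -5 + n²)
C(G) = 164/G (C(G) = (-5 + 13²)/G = (-5 + 169)/G = 164/G)
5651 + C(c(11, Q)) = 5651 + 164/1 = 5651 + 164*1 = 5651 + 164 = 5815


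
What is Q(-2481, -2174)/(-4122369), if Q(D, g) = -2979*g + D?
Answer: -2157955/1374123 ≈ -1.5704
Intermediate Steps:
Q(D, g) = D - 2979*g
Q(-2481, -2174)/(-4122369) = (-2481 - 2979*(-2174))/(-4122369) = (-2481 + 6476346)*(-1/4122369) = 6473865*(-1/4122369) = -2157955/1374123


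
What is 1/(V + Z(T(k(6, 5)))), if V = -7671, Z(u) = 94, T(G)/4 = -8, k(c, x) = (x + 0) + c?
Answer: -1/7577 ≈ -0.00013198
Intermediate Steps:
k(c, x) = c + x (k(c, x) = x + c = c + x)
T(G) = -32 (T(G) = 4*(-8) = -32)
1/(V + Z(T(k(6, 5)))) = 1/(-7671 + 94) = 1/(-7577) = -1/7577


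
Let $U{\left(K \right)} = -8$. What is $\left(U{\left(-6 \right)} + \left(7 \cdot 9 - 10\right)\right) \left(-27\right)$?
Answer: $-1215$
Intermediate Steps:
$\left(U{\left(-6 \right)} + \left(7 \cdot 9 - 10\right)\right) \left(-27\right) = \left(-8 + \left(7 \cdot 9 - 10\right)\right) \left(-27\right) = \left(-8 + \left(63 - 10\right)\right) \left(-27\right) = \left(-8 + 53\right) \left(-27\right) = 45 \left(-27\right) = -1215$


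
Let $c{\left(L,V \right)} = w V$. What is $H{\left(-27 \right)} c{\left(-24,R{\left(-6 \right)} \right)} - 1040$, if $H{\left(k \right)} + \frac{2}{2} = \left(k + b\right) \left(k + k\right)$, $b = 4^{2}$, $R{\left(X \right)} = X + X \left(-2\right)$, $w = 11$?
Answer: $38098$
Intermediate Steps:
$R{\left(X \right)} = - X$ ($R{\left(X \right)} = X - 2 X = - X$)
$b = 16$
$c{\left(L,V \right)} = 11 V$
$H{\left(k \right)} = -1 + 2 k \left(16 + k\right)$ ($H{\left(k \right)} = -1 + \left(k + 16\right) \left(k + k\right) = -1 + \left(16 + k\right) 2 k = -1 + 2 k \left(16 + k\right)$)
$H{\left(-27 \right)} c{\left(-24,R{\left(-6 \right)} \right)} - 1040 = \left(-1 + 2 \left(-27\right)^{2} + 32 \left(-27\right)\right) 11 \left(\left(-1\right) \left(-6\right)\right) - 1040 = \left(-1 + 2 \cdot 729 - 864\right) 11 \cdot 6 - 1040 = \left(-1 + 1458 - 864\right) 66 - 1040 = 593 \cdot 66 - 1040 = 39138 - 1040 = 38098$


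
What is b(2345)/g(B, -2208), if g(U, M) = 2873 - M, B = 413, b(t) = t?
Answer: 2345/5081 ≈ 0.46152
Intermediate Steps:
b(2345)/g(B, -2208) = 2345/(2873 - 1*(-2208)) = 2345/(2873 + 2208) = 2345/5081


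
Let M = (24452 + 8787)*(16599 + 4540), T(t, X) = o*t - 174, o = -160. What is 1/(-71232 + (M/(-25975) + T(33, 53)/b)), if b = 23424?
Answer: -101406400/9966507814859 ≈ -1.0175e-5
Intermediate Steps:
T(t, X) = -174 - 160*t (T(t, X) = -160*t - 174 = -174 - 160*t)
M = 702639221 (M = 33239*21139 = 702639221)
1/(-71232 + (M/(-25975) + T(33, 53)/b)) = 1/(-71232 + (702639221/(-25975) + (-174 - 160*33)/23424)) = 1/(-71232 + (702639221*(-1/25975) + (-174 - 5280)*(1/23424))) = 1/(-71232 + (-702639221/25975 - 5454*1/23424)) = 1/(-71232 + (-702639221/25975 - 909/3904)) = 1/(-71232 - 2743127130059/101406400) = 1/(-9966507814859/101406400) = -101406400/9966507814859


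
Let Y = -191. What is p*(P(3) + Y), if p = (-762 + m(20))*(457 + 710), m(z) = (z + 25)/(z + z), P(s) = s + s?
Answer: 1314152865/8 ≈ 1.6427e+8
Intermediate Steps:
P(s) = 2*s
m(z) = (25 + z)/(2*z) (m(z) = (25 + z)/((2*z)) = (25 + z)*(1/(2*z)) = (25 + z)/(2*z))
p = -7103529/8 (p = (-762 + (½)*(25 + 20)/20)*(457 + 710) = (-762 + (½)*(1/20)*45)*1167 = (-762 + 9/8)*1167 = -6087/8*1167 = -7103529/8 ≈ -8.8794e+5)
p*(P(3) + Y) = -7103529*(2*3 - 191)/8 = -7103529*(6 - 191)/8 = -7103529/8*(-185) = 1314152865/8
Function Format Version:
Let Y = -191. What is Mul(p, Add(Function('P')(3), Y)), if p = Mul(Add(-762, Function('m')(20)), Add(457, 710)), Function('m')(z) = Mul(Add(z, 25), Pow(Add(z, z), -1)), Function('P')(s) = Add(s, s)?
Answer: Rational(1314152865, 8) ≈ 1.6427e+8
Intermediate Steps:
Function('P')(s) = Mul(2, s)
Function('m')(z) = Mul(Rational(1, 2), Pow(z, -1), Add(25, z)) (Function('m')(z) = Mul(Add(25, z), Pow(Mul(2, z), -1)) = Mul(Add(25, z), Mul(Rational(1, 2), Pow(z, -1))) = Mul(Rational(1, 2), Pow(z, -1), Add(25, z)))
p = Rational(-7103529, 8) (p = Mul(Add(-762, Mul(Rational(1, 2), Pow(20, -1), Add(25, 20))), Add(457, 710)) = Mul(Add(-762, Mul(Rational(1, 2), Rational(1, 20), 45)), 1167) = Mul(Add(-762, Rational(9, 8)), 1167) = Mul(Rational(-6087, 8), 1167) = Rational(-7103529, 8) ≈ -8.8794e+5)
Mul(p, Add(Function('P')(3), Y)) = Mul(Rational(-7103529, 8), Add(Mul(2, 3), -191)) = Mul(Rational(-7103529, 8), Add(6, -191)) = Mul(Rational(-7103529, 8), -185) = Rational(1314152865, 8)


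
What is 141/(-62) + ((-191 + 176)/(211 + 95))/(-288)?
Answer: -2070853/910656 ≈ -2.2740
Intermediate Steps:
141/(-62) + ((-191 + 176)/(211 + 95))/(-288) = 141*(-1/62) - 15/306*(-1/288) = -141/62 - 15*1/306*(-1/288) = -141/62 - 5/102*(-1/288) = -141/62 + 5/29376 = -2070853/910656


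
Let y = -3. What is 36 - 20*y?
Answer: 96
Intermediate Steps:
36 - 20*y = 36 - 20*(-3) = 36 + 60 = 96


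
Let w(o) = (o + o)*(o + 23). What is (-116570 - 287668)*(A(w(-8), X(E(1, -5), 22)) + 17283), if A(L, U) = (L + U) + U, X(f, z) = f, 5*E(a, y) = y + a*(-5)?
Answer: -6887811282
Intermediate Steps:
E(a, y) = -a + y/5 (E(a, y) = (y + a*(-5))/5 = (y - 5*a)/5 = -a + y/5)
w(o) = 2*o*(23 + o) (w(o) = (2*o)*(23 + o) = 2*o*(23 + o))
A(L, U) = L + 2*U
(-116570 - 287668)*(A(w(-8), X(E(1, -5), 22)) + 17283) = (-116570 - 287668)*((2*(-8)*(23 - 8) + 2*(-1*1 + (1/5)*(-5))) + 17283) = -404238*((2*(-8)*15 + 2*(-1 - 1)) + 17283) = -404238*((-240 + 2*(-2)) + 17283) = -404238*((-240 - 4) + 17283) = -404238*(-244 + 17283) = -404238*17039 = -6887811282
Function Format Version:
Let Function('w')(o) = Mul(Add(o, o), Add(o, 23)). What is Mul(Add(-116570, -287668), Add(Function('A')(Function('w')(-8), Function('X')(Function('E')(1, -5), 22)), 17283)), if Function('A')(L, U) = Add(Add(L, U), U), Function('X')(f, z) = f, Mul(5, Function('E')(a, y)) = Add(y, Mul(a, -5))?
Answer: -6887811282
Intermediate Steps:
Function('E')(a, y) = Add(Mul(-1, a), Mul(Rational(1, 5), y)) (Function('E')(a, y) = Mul(Rational(1, 5), Add(y, Mul(a, -5))) = Mul(Rational(1, 5), Add(y, Mul(-5, a))) = Add(Mul(-1, a), Mul(Rational(1, 5), y)))
Function('w')(o) = Mul(2, o, Add(23, o)) (Function('w')(o) = Mul(Mul(2, o), Add(23, o)) = Mul(2, o, Add(23, o)))
Function('A')(L, U) = Add(L, Mul(2, U))
Mul(Add(-116570, -287668), Add(Function('A')(Function('w')(-8), Function('X')(Function('E')(1, -5), 22)), 17283)) = Mul(Add(-116570, -287668), Add(Add(Mul(2, -8, Add(23, -8)), Mul(2, Add(Mul(-1, 1), Mul(Rational(1, 5), -5)))), 17283)) = Mul(-404238, Add(Add(Mul(2, -8, 15), Mul(2, Add(-1, -1))), 17283)) = Mul(-404238, Add(Add(-240, Mul(2, -2)), 17283)) = Mul(-404238, Add(Add(-240, -4), 17283)) = Mul(-404238, Add(-244, 17283)) = Mul(-404238, 17039) = -6887811282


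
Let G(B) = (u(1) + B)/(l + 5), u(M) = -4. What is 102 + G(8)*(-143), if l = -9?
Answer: 245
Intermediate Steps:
G(B) = 1 - B/4 (G(B) = (-4 + B)/(-9 + 5) = (-4 + B)/(-4) = (-4 + B)*(-¼) = 1 - B/4)
102 + G(8)*(-143) = 102 + (1 - ¼*8)*(-143) = 102 + (1 - 2)*(-143) = 102 - 1*(-143) = 102 + 143 = 245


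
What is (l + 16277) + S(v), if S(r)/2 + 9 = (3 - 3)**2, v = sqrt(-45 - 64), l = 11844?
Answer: 28103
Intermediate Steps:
v = I*sqrt(109) (v = sqrt(-109) = I*sqrt(109) ≈ 10.44*I)
S(r) = -18 (S(r) = -18 + 2*(3 - 3)**2 = -18 + 2*0**2 = -18 + 2*0 = -18 + 0 = -18)
(l + 16277) + S(v) = (11844 + 16277) - 18 = 28121 - 18 = 28103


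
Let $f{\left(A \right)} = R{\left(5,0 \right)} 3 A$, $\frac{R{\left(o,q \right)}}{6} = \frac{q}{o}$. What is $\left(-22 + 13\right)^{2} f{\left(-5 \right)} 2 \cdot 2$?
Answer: $0$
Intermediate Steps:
$R{\left(o,q \right)} = \frac{6 q}{o}$ ($R{\left(o,q \right)} = 6 \frac{q}{o} = \frac{6 q}{o}$)
$f{\left(A \right)} = 0$ ($f{\left(A \right)} = 6 \cdot 0 \cdot \frac{1}{5} \cdot 3 A = 0 \cdot 3 A = 0 A = 0$)
$\left(-22 + 13\right)^{2} f{\left(-5 \right)} 2 \cdot 2 = \left(-22 + 13\right)^{2} \cdot 0 \cdot 2 \cdot 2 = \left(-9\right)^{2} \cdot 0 \cdot 2 = 81 \cdot 0 = 0$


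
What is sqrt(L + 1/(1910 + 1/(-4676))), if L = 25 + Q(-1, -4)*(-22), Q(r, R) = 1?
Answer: sqrt(26593173927703)/2977053 ≈ 1.7322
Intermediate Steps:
L = 3 (L = 25 + 1*(-22) = 25 - 22 = 3)
sqrt(L + 1/(1910 + 1/(-4676))) = sqrt(3 + 1/(1910 + 1/(-4676))) = sqrt(3 + 1/(1910 - 1/4676)) = sqrt(3 + 1/(8931159/4676)) = sqrt(3 + 4676/8931159) = sqrt(26798153/8931159) = sqrt(26593173927703)/2977053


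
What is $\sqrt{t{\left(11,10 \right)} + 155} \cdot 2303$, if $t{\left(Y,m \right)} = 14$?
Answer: $29939$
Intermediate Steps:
$\sqrt{t{\left(11,10 \right)} + 155} \cdot 2303 = \sqrt{14 + 155} \cdot 2303 = \sqrt{169} \cdot 2303 = 13 \cdot 2303 = 29939$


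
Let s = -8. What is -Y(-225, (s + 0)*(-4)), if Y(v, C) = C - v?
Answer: -257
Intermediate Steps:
-Y(-225, (s + 0)*(-4)) = -((-8 + 0)*(-4) - 1*(-225)) = -(-8*(-4) + 225) = -(32 + 225) = -1*257 = -257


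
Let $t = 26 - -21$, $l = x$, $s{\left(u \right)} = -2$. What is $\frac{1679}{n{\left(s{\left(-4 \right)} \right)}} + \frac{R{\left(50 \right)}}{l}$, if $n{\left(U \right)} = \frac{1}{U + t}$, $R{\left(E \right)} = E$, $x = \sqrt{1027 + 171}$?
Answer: $75555 + \frac{25 \sqrt{1198}}{599} \approx 75557.0$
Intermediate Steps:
$x = \sqrt{1198} \approx 34.612$
$l = \sqrt{1198} \approx 34.612$
$t = 47$ ($t = 26 + 21 = 47$)
$n{\left(U \right)} = \frac{1}{47 + U}$ ($n{\left(U \right)} = \frac{1}{U + 47} = \frac{1}{47 + U}$)
$\frac{1679}{n{\left(s{\left(-4 \right)} \right)}} + \frac{R{\left(50 \right)}}{l} = \frac{1679}{\frac{1}{47 - 2}} + \frac{50}{\sqrt{1198}} = \frac{1679}{\frac{1}{45}} + 50 \frac{\sqrt{1198}}{1198} = 1679 \frac{1}{\frac{1}{45}} + \frac{25 \sqrt{1198}}{599} = 1679 \cdot 45 + \frac{25 \sqrt{1198}}{599} = 75555 + \frac{25 \sqrt{1198}}{599}$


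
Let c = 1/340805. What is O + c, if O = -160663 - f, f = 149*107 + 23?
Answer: -60196046344/340805 ≈ -1.7663e+5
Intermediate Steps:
f = 15966 (f = 15943 + 23 = 15966)
c = 1/340805 ≈ 2.9342e-6
O = -176629 (O = -160663 - 1*15966 = -160663 - 15966 = -176629)
O + c = -176629 + 1/340805 = -60196046344/340805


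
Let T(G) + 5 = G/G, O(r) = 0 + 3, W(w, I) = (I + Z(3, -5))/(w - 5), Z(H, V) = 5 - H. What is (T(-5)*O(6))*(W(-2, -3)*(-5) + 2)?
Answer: -108/7 ≈ -15.429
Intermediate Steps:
W(w, I) = (2 + I)/(-5 + w) (W(w, I) = (I + (5 - 1*3))/(w - 5) = (I + (5 - 3))/(-5 + w) = (I + 2)/(-5 + w) = (2 + I)/(-5 + w))
O(r) = 3
T(G) = -4 (T(G) = -5 + G/G = -5 + 1 = -4)
(T(-5)*O(6))*(W(-2, -3)*(-5) + 2) = (-4*3)*(((2 - 3)/(-5 - 2))*(-5) + 2) = -12*((-1/(-7))*(-5) + 2) = -12*(-1/7*(-1)*(-5) + 2) = -12*((1/7)*(-5) + 2) = -12*(-5/7 + 2) = -12*9/7 = -108/7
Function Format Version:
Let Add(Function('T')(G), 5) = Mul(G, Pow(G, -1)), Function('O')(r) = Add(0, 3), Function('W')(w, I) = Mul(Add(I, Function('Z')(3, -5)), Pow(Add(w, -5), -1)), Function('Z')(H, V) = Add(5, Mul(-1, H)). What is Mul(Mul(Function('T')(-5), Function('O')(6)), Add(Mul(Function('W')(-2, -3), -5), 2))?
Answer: Rational(-108, 7) ≈ -15.429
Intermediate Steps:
Function('W')(w, I) = Mul(Pow(Add(-5, w), -1), Add(2, I)) (Function('W')(w, I) = Mul(Add(I, Add(5, Mul(-1, 3))), Pow(Add(w, -5), -1)) = Mul(Add(I, Add(5, -3)), Pow(Add(-5, w), -1)) = Mul(Add(I, 2), Pow(Add(-5, w), -1)) = Mul(Add(2, I), Pow(Add(-5, w), -1)) = Mul(Pow(Add(-5, w), -1), Add(2, I)))
Function('O')(r) = 3
Function('T')(G) = -4 (Function('T')(G) = Add(-5, Mul(G, Pow(G, -1))) = Add(-5, 1) = -4)
Mul(Mul(Function('T')(-5), Function('O')(6)), Add(Mul(Function('W')(-2, -3), -5), 2)) = Mul(Mul(-4, 3), Add(Mul(Mul(Pow(Add(-5, -2), -1), Add(2, -3)), -5), 2)) = Mul(-12, Add(Mul(Mul(Pow(-7, -1), -1), -5), 2)) = Mul(-12, Add(Mul(Mul(Rational(-1, 7), -1), -5), 2)) = Mul(-12, Add(Mul(Rational(1, 7), -5), 2)) = Mul(-12, Add(Rational(-5, 7), 2)) = Mul(-12, Rational(9, 7)) = Rational(-108, 7)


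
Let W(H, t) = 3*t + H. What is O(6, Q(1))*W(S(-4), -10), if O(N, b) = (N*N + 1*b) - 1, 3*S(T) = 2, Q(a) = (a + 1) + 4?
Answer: -3608/3 ≈ -1202.7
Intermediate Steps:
Q(a) = 5 + a (Q(a) = (1 + a) + 4 = 5 + a)
S(T) = ⅔ (S(T) = (⅓)*2 = ⅔)
O(N, b) = -1 + b + N² (O(N, b) = (N² + b) - 1 = (b + N²) - 1 = -1 + b + N²)
W(H, t) = H + 3*t
O(6, Q(1))*W(S(-4), -10) = (-1 + (5 + 1) + 6²)*(⅔ + 3*(-10)) = (-1 + 6 + 36)*(⅔ - 30) = 41*(-88/3) = -3608/3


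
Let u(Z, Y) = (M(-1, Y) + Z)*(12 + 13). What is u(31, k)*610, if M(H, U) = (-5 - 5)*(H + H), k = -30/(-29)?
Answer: 777750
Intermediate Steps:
k = 30/29 (k = -30*(-1/29) = 30/29 ≈ 1.0345)
M(H, U) = -20*H
u(Z, Y) = 500 + 25*Z (u(Z, Y) = (-20*(-1) + Z)*(12 + 13) = (20 + Z)*25 = 500 + 25*Z)
u(31, k)*610 = (500 + 25*31)*610 = (500 + 775)*610 = 1275*610 = 777750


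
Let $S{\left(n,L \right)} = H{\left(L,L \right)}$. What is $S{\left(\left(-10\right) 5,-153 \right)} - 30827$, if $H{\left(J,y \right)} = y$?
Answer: $-30980$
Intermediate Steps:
$S{\left(n,L \right)} = L$
$S{\left(\left(-10\right) 5,-153 \right)} - 30827 = -153 - 30827 = -30980$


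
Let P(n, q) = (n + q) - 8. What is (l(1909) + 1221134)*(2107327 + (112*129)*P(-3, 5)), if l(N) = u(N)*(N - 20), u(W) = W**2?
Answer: 13912640931075577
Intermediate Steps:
P(n, q) = -8 + n + q
l(N) = N**2*(-20 + N) (l(N) = N**2*(N - 20) = N**2*(-20 + N))
(l(1909) + 1221134)*(2107327 + (112*129)*P(-3, 5)) = (1909**2*(-20 + 1909) + 1221134)*(2107327 + (112*129)*(-8 - 3 + 5)) = (3644281*1889 + 1221134)*(2107327 + 14448*(-6)) = (6884046809 + 1221134)*(2107327 - 86688) = 6885267943*2020639 = 13912640931075577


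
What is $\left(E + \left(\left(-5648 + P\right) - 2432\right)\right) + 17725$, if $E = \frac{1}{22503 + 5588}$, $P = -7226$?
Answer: $\frac{67952130}{28091} \approx 2419.0$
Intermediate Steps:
$E = \frac{1}{28091} \approx 3.5599 \cdot 10^{-5}$
$\left(E + \left(\left(-5648 + P\right) - 2432\right)\right) + 17725 = \left(\frac{1}{28091} - 15306\right) + 17725 = - \frac{429960845}{28091} + 17725 = \frac{67952130}{28091}$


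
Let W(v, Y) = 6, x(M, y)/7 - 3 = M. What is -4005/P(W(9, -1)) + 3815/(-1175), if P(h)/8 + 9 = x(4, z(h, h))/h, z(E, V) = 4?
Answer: 561653/940 ≈ 597.50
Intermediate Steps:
x(M, y) = 21 + 7*M
P(h) = -72 + 392/h (P(h) = -72 + 8*((21 + 7*4)/h) = -72 + 8*((21 + 28)/h) = -72 + 8*(49/h) = -72 + 392/h)
-4005/P(W(9, -1)) + 3815/(-1175) = -4005/(-72 + 392/6) + 3815/(-1175) = -4005/(-72 + 392*(⅙)) + 3815*(-1/1175) = -4005/(-72 + 196/3) - 763/235 = -4005/(-20/3) - 763/235 = -4005*(-3/20) - 763/235 = 2403/4 - 763/235 = 561653/940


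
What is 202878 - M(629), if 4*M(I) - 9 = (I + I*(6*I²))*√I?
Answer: 811503/4 - 1493149763*√629/4 ≈ -9.3618e+9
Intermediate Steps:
M(I) = 9/4 + √I*(I + 6*I³)/4 (M(I) = 9/4 + ((I + I*(6*I²))*√I)/4 = 9/4 + ((I + 6*I³)*√I)/4 = 9/4 + (√I*(I + 6*I³))/4 = 9/4 + √I*(I + 6*I³)/4)
202878 - M(629) = 202878 - (9/4 + 629^(3/2)/4 + 3*629^(7/2)/2) = 202878 - (9/4 + (629*√629)/4 + 3*(248858189*√629)/2) = 202878 - (9/4 + 629*√629/4 + 746574567*√629/2) = 202878 - (9/4 + 1493149763*√629/4) = 202878 + (-9/4 - 1493149763*√629/4) = 811503/4 - 1493149763*√629/4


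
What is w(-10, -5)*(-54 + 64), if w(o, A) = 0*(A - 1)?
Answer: 0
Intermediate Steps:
w(o, A) = 0 (w(o, A) = 0*(-1 + A) = 0)
w(-10, -5)*(-54 + 64) = 0*(-54 + 64) = 0*10 = 0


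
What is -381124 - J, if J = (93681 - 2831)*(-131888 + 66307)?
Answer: 5957652726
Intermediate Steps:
J = -5958033850 (J = 90850*(-65581) = -5958033850)
-381124 - J = -381124 - 1*(-5958033850) = -381124 + 5958033850 = 5957652726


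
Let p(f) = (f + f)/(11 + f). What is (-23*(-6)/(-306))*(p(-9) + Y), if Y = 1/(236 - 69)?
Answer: 34546/8517 ≈ 4.0561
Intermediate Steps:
Y = 1/167 ≈ 0.0059880
p(f) = 2*f/(11 + f) (p(f) = (2*f)/(11 + f) = 2*f/(11 + f))
(-23*(-6)/(-306))*(p(-9) + Y) = (-23*(-6)/(-306))*(2*(-9)/(11 - 9) + 1/167) = (138*(-1/306))*(2*(-9)/2 + 1/167) = -23*(2*(-9)*(½) + 1/167)/51 = -23*(-9 + 1/167)/51 = -23/51*(-1502/167) = 34546/8517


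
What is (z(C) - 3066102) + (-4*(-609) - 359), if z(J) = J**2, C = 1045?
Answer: -1972000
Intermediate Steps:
(z(C) - 3066102) + (-4*(-609) - 359) = (1045**2 - 3066102) + (-4*(-609) - 359) = (1092025 - 3066102) + (2436 - 359) = -1974077 + 2077 = -1972000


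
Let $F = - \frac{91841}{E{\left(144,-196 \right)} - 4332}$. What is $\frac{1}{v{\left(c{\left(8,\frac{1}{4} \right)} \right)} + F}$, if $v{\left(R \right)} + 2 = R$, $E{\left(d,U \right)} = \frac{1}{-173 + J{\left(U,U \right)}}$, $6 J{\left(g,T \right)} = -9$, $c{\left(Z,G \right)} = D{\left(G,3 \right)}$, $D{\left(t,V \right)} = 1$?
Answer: $\frac{1511870}{30540639} \approx 0.049504$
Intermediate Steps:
$c{\left(Z,G \right)} = 1$
$J{\left(g,T \right)} = - \frac{3}{2}$ ($J{\left(g,T \right)} = \frac{1}{6} \left(-9\right) = - \frac{3}{2}$)
$E{\left(d,U \right)} = - \frac{2}{349}$ ($E{\left(d,U \right)} = \frac{1}{-173 - \frac{3}{2}} = \frac{1}{- \frac{349}{2}} = - \frac{2}{349}$)
$v{\left(R \right)} = -2 + R$
$F = \frac{32052509}{1511870}$ ($F = - \frac{91841}{- \frac{2}{349} - 4332} = - \frac{91841}{- \frac{1511870}{349}} = \left(-91841\right) \left(- \frac{349}{1511870}\right) = \frac{32052509}{1511870} \approx 21.201$)
$\frac{1}{v{\left(c{\left(8,\frac{1}{4} \right)} \right)} + F} = \frac{1}{\left(-2 + 1\right) + \frac{32052509}{1511870}} = \frac{1}{-1 + \frac{32052509}{1511870}} = \frac{1}{\frac{30540639}{1511870}} = \frac{1511870}{30540639}$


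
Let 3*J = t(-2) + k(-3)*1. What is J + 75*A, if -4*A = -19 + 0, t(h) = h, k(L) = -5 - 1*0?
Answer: 4247/12 ≈ 353.92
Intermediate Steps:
k(L) = -5 (k(L) = -5 + 0 = -5)
J = -7/3 (J = (-2 - 5*1)/3 = (-2 - 5)/3 = (⅓)*(-7) = -7/3 ≈ -2.3333)
A = 19/4 (A = -(-19 + 0)/4 = -¼*(-19) = 19/4 ≈ 4.7500)
J + 75*A = -7/3 + 75*(19/4) = -7/3 + 1425/4 = 4247/12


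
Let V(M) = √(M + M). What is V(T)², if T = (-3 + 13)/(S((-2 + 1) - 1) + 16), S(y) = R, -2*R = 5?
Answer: 40/27 ≈ 1.4815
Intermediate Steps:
R = -5/2 (R = -½*5 = -5/2 ≈ -2.5000)
S(y) = -5/2
T = 20/27 (T = (-3 + 13)/(-5/2 + 16) = 10/(27/2) = 10*(2/27) = 20/27 ≈ 0.74074)
V(M) = √2*√M (V(M) = √(2*M) = √2*√M)
V(T)² = (√2*√(20/27))² = (√2*(2*√15/9))² = (2*√30/9)² = 40/27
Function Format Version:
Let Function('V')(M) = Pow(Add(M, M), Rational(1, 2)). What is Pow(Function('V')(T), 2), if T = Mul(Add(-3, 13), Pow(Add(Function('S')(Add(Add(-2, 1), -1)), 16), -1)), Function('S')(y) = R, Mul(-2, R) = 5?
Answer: Rational(40, 27) ≈ 1.4815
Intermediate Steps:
R = Rational(-5, 2) (R = Mul(Rational(-1, 2), 5) = Rational(-5, 2) ≈ -2.5000)
Function('S')(y) = Rational(-5, 2)
T = Rational(20, 27) (T = Mul(Add(-3, 13), Pow(Add(Rational(-5, 2), 16), -1)) = Mul(10, Pow(Rational(27, 2), -1)) = Mul(10, Rational(2, 27)) = Rational(20, 27) ≈ 0.74074)
Function('V')(M) = Mul(Pow(2, Rational(1, 2)), Pow(M, Rational(1, 2))) (Function('V')(M) = Pow(Mul(2, M), Rational(1, 2)) = Mul(Pow(2, Rational(1, 2)), Pow(M, Rational(1, 2))))
Pow(Function('V')(T), 2) = Pow(Mul(Pow(2, Rational(1, 2)), Pow(Rational(20, 27), Rational(1, 2))), 2) = Pow(Mul(Pow(2, Rational(1, 2)), Mul(Rational(2, 9), Pow(15, Rational(1, 2)))), 2) = Pow(Mul(Rational(2, 9), Pow(30, Rational(1, 2))), 2) = Rational(40, 27)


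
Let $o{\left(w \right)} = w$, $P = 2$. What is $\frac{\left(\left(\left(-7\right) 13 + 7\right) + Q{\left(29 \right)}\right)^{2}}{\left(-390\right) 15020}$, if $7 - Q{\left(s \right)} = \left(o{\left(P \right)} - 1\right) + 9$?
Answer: $- \frac{2523}{1952600} \approx -0.0012921$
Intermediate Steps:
$Q{\left(s \right)} = -3$ ($Q{\left(s \right)} = 7 - \left(\left(2 - 1\right) + 9\right) = 7 - \left(1 + 9\right) = 7 - 10 = -3$)
$\frac{\left(\left(\left(-7\right) 13 + 7\right) + Q{\left(29 \right)}\right)^{2}}{\left(-390\right) 15020} = \frac{\left(\left(\left(-7\right) 13 + 7\right) - 3\right)^{2}}{\left(-390\right) 15020} = \frac{\left(\left(-91 + 7\right) - 3\right)^{2}}{-5857800} = \left(-84 - 3\right)^{2} \left(- \frac{1}{5857800}\right) = \left(-87\right)^{2} \left(- \frac{1}{5857800}\right) = 7569 \left(- \frac{1}{5857800}\right) = - \frac{2523}{1952600}$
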